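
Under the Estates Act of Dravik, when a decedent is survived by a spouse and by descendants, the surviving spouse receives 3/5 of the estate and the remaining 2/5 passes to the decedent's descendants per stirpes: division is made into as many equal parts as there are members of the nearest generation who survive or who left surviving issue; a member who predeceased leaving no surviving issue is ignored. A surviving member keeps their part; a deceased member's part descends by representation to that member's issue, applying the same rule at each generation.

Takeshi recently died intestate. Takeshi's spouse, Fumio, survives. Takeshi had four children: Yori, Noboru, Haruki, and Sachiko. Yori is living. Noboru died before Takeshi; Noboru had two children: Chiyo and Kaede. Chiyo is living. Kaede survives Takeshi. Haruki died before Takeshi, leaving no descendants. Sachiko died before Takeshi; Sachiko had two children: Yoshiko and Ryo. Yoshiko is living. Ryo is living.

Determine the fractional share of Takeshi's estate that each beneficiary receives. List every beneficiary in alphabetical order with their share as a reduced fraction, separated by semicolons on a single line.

Fumio, as surviving spouse, takes 3/5.
The remaining 2/5 passes to Takeshi's descendants per stirpes.
Haruki left no surviving issue, so that branch lapses and is disregarded.
The 2/5 is divided into 3 equal shares of 2/15 among Yori, Noboru, Sachiko.
Yori is living and takes 2/15.
Noboru predeceased; the 2/15 allotted to Noboru's branch passes to Noboru's issue by representation.
The 2/15 is divided into 2 equal shares of 1/15 among Chiyo, Kaede.
Chiyo is living and takes 1/15.
Kaede is living and takes 1/15.
Sachiko predeceased; the 2/15 allotted to Sachiko's branch passes to Sachiko's issue by representation.
The 2/15 is divided into 2 equal shares of 1/15 among Yoshiko, Ryo.
Yoshiko is living and takes 1/15.
Ryo is living and takes 1/15.

Chiyo 1/15; Fumio 3/5; Kaede 1/15; Ryo 1/15; Yori 2/15; Yoshiko 1/15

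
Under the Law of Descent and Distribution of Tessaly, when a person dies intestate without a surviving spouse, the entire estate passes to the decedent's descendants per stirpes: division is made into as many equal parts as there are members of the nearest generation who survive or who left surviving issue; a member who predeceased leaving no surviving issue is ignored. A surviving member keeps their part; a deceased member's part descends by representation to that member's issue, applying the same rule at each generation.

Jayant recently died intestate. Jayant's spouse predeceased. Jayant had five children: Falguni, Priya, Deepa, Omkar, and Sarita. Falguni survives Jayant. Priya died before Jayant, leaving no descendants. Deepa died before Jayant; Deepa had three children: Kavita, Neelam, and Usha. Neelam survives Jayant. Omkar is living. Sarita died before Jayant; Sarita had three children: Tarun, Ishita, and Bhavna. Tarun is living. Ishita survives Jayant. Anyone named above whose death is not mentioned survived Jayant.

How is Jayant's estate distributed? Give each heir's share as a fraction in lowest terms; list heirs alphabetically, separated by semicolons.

Bhavna 1/12; Falguni 1/4; Ishita 1/12; Kavita 1/12; Neelam 1/12; Omkar 1/4; Tarun 1/12; Usha 1/12

There is no surviving spouse, so the entire estate passes to Jayant's descendants per stirpes.
Priya left no surviving issue, so that branch lapses and is disregarded.
The estate is divided into 4 equal shares of 1/4 among Falguni, Deepa, Omkar, Sarita.
Falguni is living and takes 1/4.
Deepa predeceased; the 1/4 allotted to Deepa's branch passes to Deepa's issue by representation.
The 1/4 is divided into 3 equal shares of 1/12 among Kavita, Neelam, Usha.
Kavita is living and takes 1/12.
Neelam is living and takes 1/12.
Usha is living and takes 1/12.
Omkar is living and takes 1/4.
Sarita predeceased; the 1/4 allotted to Sarita's branch passes to Sarita's issue by representation.
The 1/4 is divided into 3 equal shares of 1/12 among Tarun, Ishita, Bhavna.
Tarun is living and takes 1/12.
Ishita is living and takes 1/12.
Bhavna is living and takes 1/12.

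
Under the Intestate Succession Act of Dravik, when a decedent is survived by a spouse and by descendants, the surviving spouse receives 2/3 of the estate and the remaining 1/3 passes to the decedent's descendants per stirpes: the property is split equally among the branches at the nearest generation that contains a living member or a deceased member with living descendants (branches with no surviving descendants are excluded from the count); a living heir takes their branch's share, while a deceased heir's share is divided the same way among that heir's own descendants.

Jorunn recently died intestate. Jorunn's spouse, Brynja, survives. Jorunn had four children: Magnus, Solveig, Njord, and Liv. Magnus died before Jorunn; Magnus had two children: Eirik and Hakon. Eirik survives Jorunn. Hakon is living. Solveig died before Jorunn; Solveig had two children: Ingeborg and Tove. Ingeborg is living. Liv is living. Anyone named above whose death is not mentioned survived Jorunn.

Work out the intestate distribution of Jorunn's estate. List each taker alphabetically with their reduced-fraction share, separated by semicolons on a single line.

Brynja 2/3; Eirik 1/24; Hakon 1/24; Ingeborg 1/24; Liv 1/12; Njord 1/12; Tove 1/24

Brynja, as surviving spouse, takes 2/3.
The remaining 1/3 passes to Jorunn's descendants per stirpes.
The 1/3 is divided into 4 equal shares of 1/12 among Magnus, Solveig, Njord, Liv.
Magnus predeceased; the 1/12 allotted to Magnus's branch passes to Magnus's issue by representation.
The 1/12 is divided into 2 equal shares of 1/24 among Eirik, Hakon.
Eirik is living and takes 1/24.
Hakon is living and takes 1/24.
Solveig predeceased; the 1/12 allotted to Solveig's branch passes to Solveig's issue by representation.
The 1/12 is divided into 2 equal shares of 1/24 among Ingeborg, Tove.
Ingeborg is living and takes 1/24.
Tove is living and takes 1/24.
Njord is living and takes 1/12.
Liv is living and takes 1/12.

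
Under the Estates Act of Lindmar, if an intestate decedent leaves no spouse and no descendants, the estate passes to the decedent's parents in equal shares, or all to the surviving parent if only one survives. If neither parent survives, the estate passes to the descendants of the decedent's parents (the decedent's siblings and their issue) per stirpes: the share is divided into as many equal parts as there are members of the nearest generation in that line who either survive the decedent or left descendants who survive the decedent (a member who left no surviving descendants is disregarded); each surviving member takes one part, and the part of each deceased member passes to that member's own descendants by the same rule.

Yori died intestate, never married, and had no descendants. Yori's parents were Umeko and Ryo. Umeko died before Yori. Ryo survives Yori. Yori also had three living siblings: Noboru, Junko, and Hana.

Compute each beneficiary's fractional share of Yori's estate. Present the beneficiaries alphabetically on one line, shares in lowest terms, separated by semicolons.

Ryo 1

Only one parent, Ryo, survives, so Ryo takes the entire estate. The siblings take nothing because a surviving parent has priority.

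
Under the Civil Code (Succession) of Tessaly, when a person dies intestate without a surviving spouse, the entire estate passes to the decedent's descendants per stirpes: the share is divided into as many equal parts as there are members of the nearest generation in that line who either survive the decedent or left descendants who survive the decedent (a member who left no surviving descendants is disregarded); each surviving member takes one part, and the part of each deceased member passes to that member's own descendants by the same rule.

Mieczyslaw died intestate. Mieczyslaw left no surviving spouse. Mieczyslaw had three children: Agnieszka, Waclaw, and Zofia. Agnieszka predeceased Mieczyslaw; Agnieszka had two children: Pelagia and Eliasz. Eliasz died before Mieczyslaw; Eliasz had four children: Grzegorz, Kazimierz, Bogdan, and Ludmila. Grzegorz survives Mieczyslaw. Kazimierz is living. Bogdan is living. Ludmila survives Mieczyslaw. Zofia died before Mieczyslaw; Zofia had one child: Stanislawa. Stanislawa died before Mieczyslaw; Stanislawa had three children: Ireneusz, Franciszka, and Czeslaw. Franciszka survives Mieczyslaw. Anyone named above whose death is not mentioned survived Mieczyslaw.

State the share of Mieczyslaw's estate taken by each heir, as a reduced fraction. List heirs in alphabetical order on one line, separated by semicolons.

There is no surviving spouse, so the entire estate passes to Mieczyslaw's descendants per stirpes.
The estate is divided into 3 equal shares of 1/3 among Agnieszka, Waclaw, Zofia.
Agnieszka predeceased; the 1/3 allotted to Agnieszka's branch passes to Agnieszka's issue by representation.
The 1/3 is divided into 2 equal shares of 1/6 among Pelagia, Eliasz.
Pelagia is living and takes 1/6.
Eliasz predeceased; the 1/6 allotted to Eliasz's branch passes to Eliasz's issue by representation.
The 1/6 is divided into 4 equal shares of 1/24 among Grzegorz, Kazimierz, Bogdan, Ludmila.
Grzegorz is living and takes 1/24.
Kazimierz is living and takes 1/24.
Bogdan is living and takes 1/24.
Ludmila is living and takes 1/24.
Waclaw is living and takes 1/3.
Zofia predeceased; the 1/3 allotted to Zofia's branch passes to Zofia's issue by representation.
Stanislawa's line is the sole branch at this level, so the full 1/3 passes to Stanislawa's issue by representation.
The 1/3 is divided into 3 equal shares of 1/9 among Ireneusz, Franciszka, Czeslaw.
Ireneusz is living and takes 1/9.
Franciszka is living and takes 1/9.
Czeslaw is living and takes 1/9.

Bogdan 1/24; Czeslaw 1/9; Franciszka 1/9; Grzegorz 1/24; Ireneusz 1/9; Kazimierz 1/24; Ludmila 1/24; Pelagia 1/6; Waclaw 1/3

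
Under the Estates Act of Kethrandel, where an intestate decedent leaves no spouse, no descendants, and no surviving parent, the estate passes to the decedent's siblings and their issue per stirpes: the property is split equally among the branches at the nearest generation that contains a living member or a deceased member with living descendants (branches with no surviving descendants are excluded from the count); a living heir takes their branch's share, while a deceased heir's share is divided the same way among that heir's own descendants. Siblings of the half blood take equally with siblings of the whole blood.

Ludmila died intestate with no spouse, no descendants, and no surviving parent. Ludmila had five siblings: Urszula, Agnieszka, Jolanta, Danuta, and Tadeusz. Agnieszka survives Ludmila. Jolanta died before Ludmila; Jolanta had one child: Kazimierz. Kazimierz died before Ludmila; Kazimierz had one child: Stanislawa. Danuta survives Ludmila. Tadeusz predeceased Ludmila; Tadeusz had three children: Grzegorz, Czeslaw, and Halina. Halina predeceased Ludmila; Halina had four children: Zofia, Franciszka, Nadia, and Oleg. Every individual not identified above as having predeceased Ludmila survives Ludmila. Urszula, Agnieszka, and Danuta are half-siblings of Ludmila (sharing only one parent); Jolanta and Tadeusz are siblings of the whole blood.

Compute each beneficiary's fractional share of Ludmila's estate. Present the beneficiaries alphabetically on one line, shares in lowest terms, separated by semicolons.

No spouse, descendants, or parent survives, so the estate passes to Ludmila's siblings per stirpes.
Half-blood and whole-blood siblings take equally under the stated rule.
The estate is divided into 5 equal shares of 1/5 among Urszula, Agnieszka, Jolanta, Danuta, Tadeusz.
Urszula is living and takes 1/5.
Agnieszka is living and takes 1/5.
Jolanta predeceased; the 1/5 allotted to Jolanta's branch passes to Jolanta's issue by representation.
Kazimierz's line is the sole branch at this level, so the full 1/5 passes to Kazimierz's issue by representation.
Stanislawa is the sole taker at this level and receives the full 1/5.
Danuta is living and takes 1/5.
Tadeusz predeceased; the 1/5 allotted to Tadeusz's branch passes to Tadeusz's issue by representation.
The 1/5 is divided into 3 equal shares of 1/15 among Grzegorz, Czeslaw, Halina.
Grzegorz is living and takes 1/15.
Czeslaw is living and takes 1/15.
Halina predeceased; the 1/15 allotted to Halina's branch passes to Halina's issue by representation.
The 1/15 is divided into 4 equal shares of 1/60 among Zofia, Franciszka, Nadia, Oleg.
Zofia is living and takes 1/60.
Franciszka is living and takes 1/60.
Nadia is living and takes 1/60.
Oleg is living and takes 1/60.

Agnieszka 1/5; Czeslaw 1/15; Danuta 1/5; Franciszka 1/60; Grzegorz 1/15; Nadia 1/60; Oleg 1/60; Stanislawa 1/5; Urszula 1/5; Zofia 1/60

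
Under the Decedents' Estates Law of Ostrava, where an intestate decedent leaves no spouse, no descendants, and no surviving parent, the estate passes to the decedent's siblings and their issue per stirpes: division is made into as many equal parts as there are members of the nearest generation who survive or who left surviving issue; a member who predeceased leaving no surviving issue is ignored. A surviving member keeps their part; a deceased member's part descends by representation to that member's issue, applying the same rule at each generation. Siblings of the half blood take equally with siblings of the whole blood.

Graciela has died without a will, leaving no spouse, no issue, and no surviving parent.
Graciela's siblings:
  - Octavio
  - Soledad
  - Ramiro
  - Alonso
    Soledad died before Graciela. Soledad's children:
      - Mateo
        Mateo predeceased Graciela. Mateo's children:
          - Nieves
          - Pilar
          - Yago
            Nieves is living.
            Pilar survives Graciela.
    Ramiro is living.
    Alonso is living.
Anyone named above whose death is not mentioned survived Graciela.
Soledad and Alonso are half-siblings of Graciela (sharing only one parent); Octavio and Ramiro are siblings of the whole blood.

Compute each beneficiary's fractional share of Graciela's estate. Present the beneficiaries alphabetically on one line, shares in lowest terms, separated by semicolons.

Alonso 1/4; Nieves 1/12; Octavio 1/4; Pilar 1/12; Ramiro 1/4; Yago 1/12

No spouse, descendants, or parent survives, so the estate passes to Graciela's siblings per stirpes.
Half-blood and whole-blood siblings take equally under the stated rule.
The estate is divided into 4 equal shares of 1/4 among Octavio, Soledad, Ramiro, Alonso.
Octavio is living and takes 1/4.
Soledad predeceased; the 1/4 allotted to Soledad's branch passes to Soledad's issue by representation.
Mateo's line is the sole branch at this level, so the full 1/4 passes to Mateo's issue by representation.
The 1/4 is divided into 3 equal shares of 1/12 among Nieves, Pilar, Yago.
Nieves is living and takes 1/12.
Pilar is living and takes 1/12.
Yago is living and takes 1/12.
Ramiro is living and takes 1/4.
Alonso is living and takes 1/4.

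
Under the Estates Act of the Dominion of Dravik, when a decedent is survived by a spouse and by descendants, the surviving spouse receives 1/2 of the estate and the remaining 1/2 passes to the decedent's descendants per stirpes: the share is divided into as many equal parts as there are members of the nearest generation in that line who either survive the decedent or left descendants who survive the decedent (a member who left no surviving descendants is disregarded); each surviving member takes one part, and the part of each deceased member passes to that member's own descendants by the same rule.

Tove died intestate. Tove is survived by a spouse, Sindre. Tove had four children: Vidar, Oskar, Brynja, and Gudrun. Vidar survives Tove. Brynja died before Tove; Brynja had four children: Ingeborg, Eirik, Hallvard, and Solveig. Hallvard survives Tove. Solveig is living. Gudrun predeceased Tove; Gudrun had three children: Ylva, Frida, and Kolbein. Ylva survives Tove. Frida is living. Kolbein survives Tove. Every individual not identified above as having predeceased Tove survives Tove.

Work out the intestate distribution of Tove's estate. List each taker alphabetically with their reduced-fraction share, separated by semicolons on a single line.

Sindre, as surviving spouse, takes 1/2.
The remaining 1/2 passes to Tove's descendants per stirpes.
The 1/2 is divided into 4 equal shares of 1/8 among Vidar, Oskar, Brynja, Gudrun.
Vidar is living and takes 1/8.
Oskar is living and takes 1/8.
Brynja predeceased; the 1/8 allotted to Brynja's branch passes to Brynja's issue by representation.
The 1/8 is divided into 4 equal shares of 1/32 among Ingeborg, Eirik, Hallvard, Solveig.
Ingeborg is living and takes 1/32.
Eirik is living and takes 1/32.
Hallvard is living and takes 1/32.
Solveig is living and takes 1/32.
Gudrun predeceased; the 1/8 allotted to Gudrun's branch passes to Gudrun's issue by representation.
The 1/8 is divided into 3 equal shares of 1/24 among Ylva, Frida, Kolbein.
Ylva is living and takes 1/24.
Frida is living and takes 1/24.
Kolbein is living and takes 1/24.

Eirik 1/32; Frida 1/24; Hallvard 1/32; Ingeborg 1/32; Kolbein 1/24; Oskar 1/8; Sindre 1/2; Solveig 1/32; Vidar 1/8; Ylva 1/24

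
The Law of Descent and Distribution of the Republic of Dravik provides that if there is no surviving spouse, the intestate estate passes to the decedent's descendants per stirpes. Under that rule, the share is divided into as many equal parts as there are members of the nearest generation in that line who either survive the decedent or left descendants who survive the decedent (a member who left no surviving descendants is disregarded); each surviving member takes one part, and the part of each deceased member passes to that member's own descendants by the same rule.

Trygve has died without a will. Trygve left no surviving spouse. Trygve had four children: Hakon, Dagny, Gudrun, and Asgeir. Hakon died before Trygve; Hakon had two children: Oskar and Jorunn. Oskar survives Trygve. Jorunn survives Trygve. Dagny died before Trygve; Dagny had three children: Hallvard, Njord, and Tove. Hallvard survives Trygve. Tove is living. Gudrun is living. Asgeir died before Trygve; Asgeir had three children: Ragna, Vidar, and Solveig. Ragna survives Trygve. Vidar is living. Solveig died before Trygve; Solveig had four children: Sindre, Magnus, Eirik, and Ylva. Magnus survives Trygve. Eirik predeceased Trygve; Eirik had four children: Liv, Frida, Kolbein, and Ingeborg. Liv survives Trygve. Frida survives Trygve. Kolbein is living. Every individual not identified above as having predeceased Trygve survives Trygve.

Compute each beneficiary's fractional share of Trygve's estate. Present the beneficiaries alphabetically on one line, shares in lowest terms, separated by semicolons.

There is no surviving spouse, so the entire estate passes to Trygve's descendants per stirpes.
The estate is divided into 4 equal shares of 1/4 among Hakon, Dagny, Gudrun, Asgeir.
Hakon predeceased; the 1/4 allotted to Hakon's branch passes to Hakon's issue by representation.
The 1/4 is divided into 2 equal shares of 1/8 among Oskar, Jorunn.
Oskar is living and takes 1/8.
Jorunn is living and takes 1/8.
Dagny predeceased; the 1/4 allotted to Dagny's branch passes to Dagny's issue by representation.
The 1/4 is divided into 3 equal shares of 1/12 among Hallvard, Njord, Tove.
Hallvard is living and takes 1/12.
Njord is living and takes 1/12.
Tove is living and takes 1/12.
Gudrun is living and takes 1/4.
Asgeir predeceased; the 1/4 allotted to Asgeir's branch passes to Asgeir's issue by representation.
The 1/4 is divided into 3 equal shares of 1/12 among Ragna, Vidar, Solveig.
Ragna is living and takes 1/12.
Vidar is living and takes 1/12.
Solveig predeceased; the 1/12 allotted to Solveig's branch passes to Solveig's issue by representation.
The 1/12 is divided into 4 equal shares of 1/48 among Sindre, Magnus, Eirik, Ylva.
Sindre is living and takes 1/48.
Magnus is living and takes 1/48.
Eirik predeceased; the 1/48 allotted to Eirik's branch passes to Eirik's issue by representation.
The 1/48 is divided into 4 equal shares of 1/192 among Liv, Frida, Kolbein, Ingeborg.
Liv is living and takes 1/192.
Frida is living and takes 1/192.
Kolbein is living and takes 1/192.
Ingeborg is living and takes 1/192.
Ylva is living and takes 1/48.

Frida 1/192; Gudrun 1/4; Hallvard 1/12; Ingeborg 1/192; Jorunn 1/8; Kolbein 1/192; Liv 1/192; Magnus 1/48; Njord 1/12; Oskar 1/8; Ragna 1/12; Sindre 1/48; Tove 1/12; Vidar 1/12; Ylva 1/48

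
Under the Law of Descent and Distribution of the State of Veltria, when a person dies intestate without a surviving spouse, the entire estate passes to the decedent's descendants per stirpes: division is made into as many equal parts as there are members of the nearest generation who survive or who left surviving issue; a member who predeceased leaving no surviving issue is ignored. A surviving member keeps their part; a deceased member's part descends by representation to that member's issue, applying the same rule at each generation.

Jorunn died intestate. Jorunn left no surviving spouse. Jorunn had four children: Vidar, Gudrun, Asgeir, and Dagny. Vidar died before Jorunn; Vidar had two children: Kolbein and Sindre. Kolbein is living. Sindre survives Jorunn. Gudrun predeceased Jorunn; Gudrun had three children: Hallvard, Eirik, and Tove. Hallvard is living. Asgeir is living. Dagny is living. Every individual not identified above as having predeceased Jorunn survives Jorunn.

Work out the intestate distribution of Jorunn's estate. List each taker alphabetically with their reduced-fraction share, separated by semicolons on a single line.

Asgeir 1/4; Dagny 1/4; Eirik 1/12; Hallvard 1/12; Kolbein 1/8; Sindre 1/8; Tove 1/12

There is no surviving spouse, so the entire estate passes to Jorunn's descendants per stirpes.
The estate is divided into 4 equal shares of 1/4 among Vidar, Gudrun, Asgeir, Dagny.
Vidar predeceased; the 1/4 allotted to Vidar's branch passes to Vidar's issue by representation.
The 1/4 is divided into 2 equal shares of 1/8 among Kolbein, Sindre.
Kolbein is living and takes 1/8.
Sindre is living and takes 1/8.
Gudrun predeceased; the 1/4 allotted to Gudrun's branch passes to Gudrun's issue by representation.
The 1/4 is divided into 3 equal shares of 1/12 among Hallvard, Eirik, Tove.
Hallvard is living and takes 1/12.
Eirik is living and takes 1/12.
Tove is living and takes 1/12.
Asgeir is living and takes 1/4.
Dagny is living and takes 1/4.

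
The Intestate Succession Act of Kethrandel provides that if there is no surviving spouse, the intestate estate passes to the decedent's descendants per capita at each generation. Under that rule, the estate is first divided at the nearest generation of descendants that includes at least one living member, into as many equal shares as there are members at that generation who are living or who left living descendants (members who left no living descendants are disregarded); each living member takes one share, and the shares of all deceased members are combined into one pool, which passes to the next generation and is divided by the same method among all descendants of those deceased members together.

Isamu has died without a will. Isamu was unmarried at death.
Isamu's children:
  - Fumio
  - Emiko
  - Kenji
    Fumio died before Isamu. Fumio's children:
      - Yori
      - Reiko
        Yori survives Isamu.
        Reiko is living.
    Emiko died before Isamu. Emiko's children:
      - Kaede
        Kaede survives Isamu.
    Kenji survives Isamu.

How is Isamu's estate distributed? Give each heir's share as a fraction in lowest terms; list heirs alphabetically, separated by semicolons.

There is no surviving spouse, so the entire estate passes to Isamu's descendants per capita at each generation.
At generation 1 (Fumio, Emiko, Kenji) there are 3 shares of (1)/3 = 1/3 each.
Living: Kenji — each takes 1/3.
Deceased: Fumio and Emiko. Their combined 2/3 is pooled and carried to generation 2.
At generation 2 (Yori, Reiko, Kaede) there are 3 shares of (2/3)/3 = 2/9 each.
Living: Yori, Reiko, and Kaede — each takes 2/9.

Kaede 2/9; Kenji 1/3; Reiko 2/9; Yori 2/9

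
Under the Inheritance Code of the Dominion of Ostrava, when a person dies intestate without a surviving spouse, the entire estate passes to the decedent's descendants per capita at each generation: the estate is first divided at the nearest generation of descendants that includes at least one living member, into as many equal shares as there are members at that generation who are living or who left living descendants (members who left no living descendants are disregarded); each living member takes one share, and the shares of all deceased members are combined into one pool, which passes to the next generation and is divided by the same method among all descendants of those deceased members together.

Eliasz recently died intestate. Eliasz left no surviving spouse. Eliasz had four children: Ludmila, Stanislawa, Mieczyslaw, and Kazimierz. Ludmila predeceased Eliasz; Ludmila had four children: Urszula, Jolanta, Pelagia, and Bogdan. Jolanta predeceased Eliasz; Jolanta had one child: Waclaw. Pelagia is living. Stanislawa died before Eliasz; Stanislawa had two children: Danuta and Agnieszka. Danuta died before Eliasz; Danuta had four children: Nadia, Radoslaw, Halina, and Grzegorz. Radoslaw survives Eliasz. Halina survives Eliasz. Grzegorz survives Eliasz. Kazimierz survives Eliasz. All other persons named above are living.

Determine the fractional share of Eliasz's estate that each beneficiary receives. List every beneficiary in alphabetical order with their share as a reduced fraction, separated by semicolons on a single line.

Agnieszka 1/12; Bogdan 1/12; Grzegorz 1/30; Halina 1/30; Kazimierz 1/4; Mieczyslaw 1/4; Nadia 1/30; Pelagia 1/12; Radoslaw 1/30; Urszula 1/12; Waclaw 1/30

There is no surviving spouse, so the entire estate passes to Eliasz's descendants per capita at each generation.
At generation 1 (Ludmila, Stanislawa, Mieczyslaw, Kazimierz) there are 4 shares of (1)/4 = 1/4 each.
Living: Mieczyslaw and Kazimierz — each takes 1/4.
Deceased: Ludmila and Stanislawa. Their combined 1/2 is pooled and carried to generation 2.
At generation 2 (Urszula, Jolanta, Pelagia, Bogdan, Danuta, Agnieszka) there are 6 shares of (1/2)/6 = 1/12 each.
Living: Urszula, Pelagia, Bogdan, and Agnieszka — each takes 1/12.
Deceased: Jolanta and Danuta. Their combined 1/6 is pooled and carried to generation 3.
At generation 3 (Waclaw, Nadia, Radoslaw, Halina, Grzegorz) there are 5 shares of (1/6)/5 = 1/30 each.
Living: Waclaw, Nadia, Radoslaw, Halina, and Grzegorz — each takes 1/30.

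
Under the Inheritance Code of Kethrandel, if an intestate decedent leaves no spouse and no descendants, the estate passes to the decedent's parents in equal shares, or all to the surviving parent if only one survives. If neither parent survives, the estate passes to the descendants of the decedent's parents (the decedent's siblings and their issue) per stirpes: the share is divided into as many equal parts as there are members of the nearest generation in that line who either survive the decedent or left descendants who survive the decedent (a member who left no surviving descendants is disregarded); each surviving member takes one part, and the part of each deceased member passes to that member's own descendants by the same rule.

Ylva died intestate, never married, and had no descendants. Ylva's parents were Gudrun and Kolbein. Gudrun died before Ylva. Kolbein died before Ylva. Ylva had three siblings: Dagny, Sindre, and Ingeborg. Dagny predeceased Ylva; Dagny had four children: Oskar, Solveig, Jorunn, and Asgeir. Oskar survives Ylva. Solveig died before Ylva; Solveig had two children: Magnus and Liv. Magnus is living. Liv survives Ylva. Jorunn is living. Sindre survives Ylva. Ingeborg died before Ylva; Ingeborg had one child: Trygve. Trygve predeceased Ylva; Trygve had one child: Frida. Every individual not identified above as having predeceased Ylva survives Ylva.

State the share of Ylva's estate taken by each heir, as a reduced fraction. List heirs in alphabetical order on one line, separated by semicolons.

Neither parent survives and there are no descendants, so the estate passes to Ylva's siblings and their issue per stirpes.
The estate is divided into 3 equal shares of 1/3 among Dagny, Sindre, Ingeborg.
Dagny predeceased; the 1/3 allotted to Dagny's branch passes to Dagny's issue by representation.
The 1/3 is divided into 4 equal shares of 1/12 among Oskar, Solveig, Jorunn, Asgeir.
Oskar is living and takes 1/12.
Solveig predeceased; the 1/12 allotted to Solveig's branch passes to Solveig's issue by representation.
The 1/12 is divided into 2 equal shares of 1/24 among Magnus, Liv.
Magnus is living and takes 1/24.
Liv is living and takes 1/24.
Jorunn is living and takes 1/12.
Asgeir is living and takes 1/12.
Sindre is living and takes 1/3.
Ingeborg predeceased; the 1/3 allotted to Ingeborg's branch passes to Ingeborg's issue by representation.
Trygve's line is the sole branch at this level, so the full 1/3 passes to Trygve's issue by representation.
Frida is the sole taker at this level and receives the full 1/3.

Asgeir 1/12; Frida 1/3; Jorunn 1/12; Liv 1/24; Magnus 1/24; Oskar 1/12; Sindre 1/3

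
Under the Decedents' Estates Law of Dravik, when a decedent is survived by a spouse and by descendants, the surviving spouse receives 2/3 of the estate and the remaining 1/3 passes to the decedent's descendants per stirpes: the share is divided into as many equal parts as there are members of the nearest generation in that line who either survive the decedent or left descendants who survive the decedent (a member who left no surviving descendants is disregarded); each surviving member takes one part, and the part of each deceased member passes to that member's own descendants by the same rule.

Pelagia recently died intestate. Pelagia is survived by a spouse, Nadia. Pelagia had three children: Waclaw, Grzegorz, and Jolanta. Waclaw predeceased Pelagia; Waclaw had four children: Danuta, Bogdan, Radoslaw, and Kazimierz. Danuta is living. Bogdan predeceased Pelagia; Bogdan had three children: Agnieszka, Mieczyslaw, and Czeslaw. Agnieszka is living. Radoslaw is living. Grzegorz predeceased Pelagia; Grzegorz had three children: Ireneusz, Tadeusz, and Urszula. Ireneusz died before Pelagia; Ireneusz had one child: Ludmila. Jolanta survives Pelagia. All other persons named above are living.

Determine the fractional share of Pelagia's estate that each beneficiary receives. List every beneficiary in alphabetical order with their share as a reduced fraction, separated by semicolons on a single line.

Agnieszka 1/108; Czeslaw 1/108; Danuta 1/36; Jolanta 1/9; Kazimierz 1/36; Ludmila 1/27; Mieczyslaw 1/108; Nadia 2/3; Radoslaw 1/36; Tadeusz 1/27; Urszula 1/27

Nadia, as surviving spouse, takes 2/3.
The remaining 1/3 passes to Pelagia's descendants per stirpes.
The 1/3 is divided into 3 equal shares of 1/9 among Waclaw, Grzegorz, Jolanta.
Waclaw predeceased; the 1/9 allotted to Waclaw's branch passes to Waclaw's issue by representation.
The 1/9 is divided into 4 equal shares of 1/36 among Danuta, Bogdan, Radoslaw, Kazimierz.
Danuta is living and takes 1/36.
Bogdan predeceased; the 1/36 allotted to Bogdan's branch passes to Bogdan's issue by representation.
The 1/36 is divided into 3 equal shares of 1/108 among Agnieszka, Mieczyslaw, Czeslaw.
Agnieszka is living and takes 1/108.
Mieczyslaw is living and takes 1/108.
Czeslaw is living and takes 1/108.
Radoslaw is living and takes 1/36.
Kazimierz is living and takes 1/36.
Grzegorz predeceased; the 1/9 allotted to Grzegorz's branch passes to Grzegorz's issue by representation.
The 1/9 is divided into 3 equal shares of 1/27 among Ireneusz, Tadeusz, Urszula.
Ireneusz predeceased; the 1/27 allotted to Ireneusz's branch passes to Ireneusz's issue by representation.
Ludmila is the sole taker at this level and receives the full 1/27.
Tadeusz is living and takes 1/27.
Urszula is living and takes 1/27.
Jolanta is living and takes 1/9.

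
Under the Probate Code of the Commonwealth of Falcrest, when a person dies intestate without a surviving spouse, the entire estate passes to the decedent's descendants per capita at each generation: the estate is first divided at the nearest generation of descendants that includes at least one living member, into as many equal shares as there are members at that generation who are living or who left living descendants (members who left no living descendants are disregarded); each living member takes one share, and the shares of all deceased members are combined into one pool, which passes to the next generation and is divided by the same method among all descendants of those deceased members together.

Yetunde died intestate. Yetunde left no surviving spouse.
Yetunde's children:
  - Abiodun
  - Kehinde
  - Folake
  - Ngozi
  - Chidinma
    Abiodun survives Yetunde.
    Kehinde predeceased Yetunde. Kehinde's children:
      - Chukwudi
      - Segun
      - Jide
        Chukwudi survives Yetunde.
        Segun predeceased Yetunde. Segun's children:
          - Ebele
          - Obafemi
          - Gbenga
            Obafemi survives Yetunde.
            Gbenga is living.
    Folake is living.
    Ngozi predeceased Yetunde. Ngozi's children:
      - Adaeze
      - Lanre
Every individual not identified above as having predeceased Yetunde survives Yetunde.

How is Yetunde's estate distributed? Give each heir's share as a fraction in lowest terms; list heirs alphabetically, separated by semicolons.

Abiodun 1/5; Adaeze 2/25; Chidinma 1/5; Chukwudi 2/25; Ebele 2/75; Folake 1/5; Gbenga 2/75; Jide 2/25; Lanre 2/25; Obafemi 2/75

There is no surviving spouse, so the entire estate passes to Yetunde's descendants per capita at each generation.
At generation 1 (Abiodun, Kehinde, Folake, Ngozi, Chidinma) there are 5 shares of (1)/5 = 1/5 each.
Living: Abiodun, Folake, and Chidinma — each takes 1/5.
Deceased: Kehinde and Ngozi. Their combined 2/5 is pooled and carried to generation 2.
At generation 2 (Chukwudi, Segun, Jide, Adaeze, Lanre) there are 5 shares of (2/5)/5 = 2/25 each.
Living: Chukwudi, Jide, Adaeze, and Lanre — each takes 2/25.
Deceased: Segun. That 2/25 share is carried to generation 3.
At generation 3 (Ebele, Obafemi, Gbenga) there are 3 shares of (2/25)/3 = 2/75 each.
Living: Ebele, Obafemi, and Gbenga — each takes 2/75.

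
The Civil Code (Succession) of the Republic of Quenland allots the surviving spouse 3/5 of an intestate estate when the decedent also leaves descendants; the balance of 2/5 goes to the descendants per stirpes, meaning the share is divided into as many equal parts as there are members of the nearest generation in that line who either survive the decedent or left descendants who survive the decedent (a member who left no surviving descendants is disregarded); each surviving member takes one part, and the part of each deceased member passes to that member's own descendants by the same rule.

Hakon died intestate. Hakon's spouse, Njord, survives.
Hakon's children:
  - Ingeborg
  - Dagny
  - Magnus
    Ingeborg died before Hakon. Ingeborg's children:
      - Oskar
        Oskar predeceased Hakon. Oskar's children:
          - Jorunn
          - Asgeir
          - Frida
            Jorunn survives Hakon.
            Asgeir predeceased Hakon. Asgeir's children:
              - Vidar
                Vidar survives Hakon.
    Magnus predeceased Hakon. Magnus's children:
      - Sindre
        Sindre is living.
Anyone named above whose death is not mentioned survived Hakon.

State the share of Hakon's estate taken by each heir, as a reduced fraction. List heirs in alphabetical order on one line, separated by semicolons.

Dagny 2/15; Frida 2/45; Jorunn 2/45; Njord 3/5; Sindre 2/15; Vidar 2/45

Njord, as surviving spouse, takes 3/5.
The remaining 2/5 passes to Hakon's descendants per stirpes.
The 2/5 is divided into 3 equal shares of 2/15 among Ingeborg, Dagny, Magnus.
Ingeborg predeceased; the 2/15 allotted to Ingeborg's branch passes to Ingeborg's issue by representation.
Oskar's line is the sole branch at this level, so the full 2/15 passes to Oskar's issue by representation.
The 2/15 is divided into 3 equal shares of 2/45 among Jorunn, Asgeir, Frida.
Jorunn is living and takes 2/45.
Asgeir predeceased; the 2/45 allotted to Asgeir's branch passes to Asgeir's issue by representation.
Vidar is the sole taker at this level and receives the full 2/45.
Frida is living and takes 2/45.
Dagny is living and takes 2/15.
Magnus predeceased; the 2/15 allotted to Magnus's branch passes to Magnus's issue by representation.
Sindre is the sole taker at this level and receives the full 2/15.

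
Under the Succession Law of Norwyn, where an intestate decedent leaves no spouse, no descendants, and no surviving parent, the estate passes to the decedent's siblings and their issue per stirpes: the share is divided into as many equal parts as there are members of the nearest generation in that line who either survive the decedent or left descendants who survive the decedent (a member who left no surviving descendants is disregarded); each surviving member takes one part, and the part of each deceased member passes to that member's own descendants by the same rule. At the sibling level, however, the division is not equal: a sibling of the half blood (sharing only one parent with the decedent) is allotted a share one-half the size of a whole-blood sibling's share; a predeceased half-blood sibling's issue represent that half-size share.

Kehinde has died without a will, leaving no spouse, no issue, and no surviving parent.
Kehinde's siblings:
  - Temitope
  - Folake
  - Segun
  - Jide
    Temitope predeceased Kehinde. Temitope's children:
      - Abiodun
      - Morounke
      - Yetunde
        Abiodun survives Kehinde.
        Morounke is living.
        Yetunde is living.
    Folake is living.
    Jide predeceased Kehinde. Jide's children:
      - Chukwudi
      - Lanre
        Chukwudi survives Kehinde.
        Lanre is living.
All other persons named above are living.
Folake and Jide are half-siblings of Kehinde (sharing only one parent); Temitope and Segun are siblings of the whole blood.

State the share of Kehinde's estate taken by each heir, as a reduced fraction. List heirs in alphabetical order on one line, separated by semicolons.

Abiodun 1/9; Chukwudi 1/12; Folake 1/6; Lanre 1/12; Morounke 1/9; Segun 1/3; Yetunde 1/9

No spouse, descendants, or parent survives, so the estate passes to Kehinde's siblings per stirpes.
Half-blood siblings count for one-half the weight of whole-blood siblings at the initial division.
Dividing 1 in proportion to weights (total weight 3): Temitope (weight 1) → 1/3; Folake (weight 1/2) → 1/6; Segun (weight 1) → 1/3; Jide (weight 1/2) → 1/6.
Temitope predeceased; the 1/3 allotted to Temitope's branch passes to Temitope's issue by representation.
The 1/3 is divided into 3 equal shares of 1/9 among Abiodun, Morounke, Yetunde.
Abiodun is living and takes 1/9.
Morounke is living and takes 1/9.
Yetunde is living and takes 1/9.
Folake is living and takes 1/6.
Segun is living and takes 1/3.
Jide predeceased; the 1/6 allotted to Jide's branch passes to Jide's issue by representation.
The 1/6 is divided into 2 equal shares of 1/12 among Chukwudi, Lanre.
Chukwudi is living and takes 1/12.
Lanre is living and takes 1/12.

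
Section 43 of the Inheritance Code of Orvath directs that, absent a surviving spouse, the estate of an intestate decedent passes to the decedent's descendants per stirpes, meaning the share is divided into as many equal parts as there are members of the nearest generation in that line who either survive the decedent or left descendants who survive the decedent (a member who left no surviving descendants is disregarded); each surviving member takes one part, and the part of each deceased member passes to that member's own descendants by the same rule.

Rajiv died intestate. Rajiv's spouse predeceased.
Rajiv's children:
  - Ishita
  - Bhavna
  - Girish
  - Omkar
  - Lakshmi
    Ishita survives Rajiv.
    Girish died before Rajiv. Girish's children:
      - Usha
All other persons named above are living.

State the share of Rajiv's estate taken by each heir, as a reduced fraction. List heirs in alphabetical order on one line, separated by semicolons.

There is no surviving spouse, so the entire estate passes to Rajiv's descendants per stirpes.
The estate is divided into 5 equal shares of 1/5 among Ishita, Bhavna, Girish, Omkar, Lakshmi.
Ishita is living and takes 1/5.
Bhavna is living and takes 1/5.
Girish predeceased; the 1/5 allotted to Girish's branch passes to Girish's issue by representation.
Usha is the sole taker at this level and receives the full 1/5.
Omkar is living and takes 1/5.
Lakshmi is living and takes 1/5.

Bhavna 1/5; Ishita 1/5; Lakshmi 1/5; Omkar 1/5; Usha 1/5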